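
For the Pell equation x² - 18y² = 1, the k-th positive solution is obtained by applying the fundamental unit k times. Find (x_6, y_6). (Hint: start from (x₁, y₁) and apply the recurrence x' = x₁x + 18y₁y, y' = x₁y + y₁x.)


Step 1: Find the fundamental solution (x₁, y₁) of x² - 18y² = 1.
  Expand √18 as a continued fraction. a₀ = ⌊√18⌋ = 4; iterate m_{k+1} = d_k·a_k − m_k, d_{k+1} = (18 − m_{k+1}²)/d_k, a_{k+1} = ⌊(a₀ + m_{k+1})/d_{k+1}⌋ (starting m₀ = 0, d₀ = 1), with convergents p_k = a_k·p_{k-1} + p_{k-2}, q_k = a_k·q_{k-1} + q_{k-2} (p₋₁ = 1, q₋₁ = 0):
  k = 0: a₀ = 4; p₀/q₀ = 4/1; p₀² − 18·q₀² = 16 − 18 = -2.
  k = 1: m = 4, d = 2, a = ⌊(4 + 4)/2⌋ = 4; p/q = (4·4 + 1)/(4·1 + 0) = 17/4; p² − 18·q² = 289 − 288 = 1.
  The first convergent with p² − 18·q² = 1 gives the fundamental solution (x₁, y₁) = (17, 4).
Step 2: Apply the recurrence (x_{n+1}, y_{n+1}) = (x₁x_n + 18y₁y_n, x₁y_n + y₁x_n) repeatedly.
  From (x_1, y_1) = (17, 4): x_2 = 17·17 + 18·4·4 = 577; y_2 = 17·4 + 4·17 = 136.
  From (x_2, y_2) = (577, 136): x_3 = 17·577 + 18·4·136 = 19601; y_3 = 17·136 + 4·577 = 4620.
  From (x_3, y_3) = (19601, 4620): x_4 = 17·19601 + 18·4·4620 = 665857; y_4 = 17·4620 + 4·19601 = 156944.
  From (x_4, y_4) = (665857, 156944): x_5 = 17·665857 + 18·4·156944 = 22619537; y_5 = 17·156944 + 4·665857 = 5331476.
  From (x_5, y_5) = (22619537, 5331476): x_6 = 17·22619537 + 18·4·5331476 = 768398401; y_6 = 17·5331476 + 4·22619537 = 181113240.
Step 3: Verify x_6² - 18·y_6² = 590436102659356801 - 590436102659356800 = 1 (should be 1). ✓

(x_1, y_1) = (17, 4); (x_6, y_6) = (768398401, 181113240).


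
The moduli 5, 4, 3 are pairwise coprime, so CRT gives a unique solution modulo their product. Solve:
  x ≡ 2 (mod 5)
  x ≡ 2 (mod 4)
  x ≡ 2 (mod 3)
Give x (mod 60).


Moduli 5, 4, 3 are pairwise coprime; by CRT there is a unique solution modulo M = 5 · 4 · 3 = 60.
Solve pairwise, accumulating the modulus:
  Start with x ≡ 2 (mod 5).
  Combine with x ≡ 2 (mod 4): since gcd(5, 4) = 1, we get a unique residue mod 20.
    Write x = 2 + 5·t and substitute into x ≡ 2 (mod 4): 5·t ≡ 2 − 2 = 0 (mod 4).
    Reduce coefficients mod 4: 1·t ≡ 0 (mod 4).
    So t ≡ 0 (mod 4).
    Then x = 2 + 5·0 = 2, valid modulo lcm(5, 4) = 20: x ≡ 2 (mod 20).
  Combine with x ≡ 2 (mod 3): since gcd(20, 3) = 1, we get a unique residue mod 60.
    Write x = 2 + 20·t and substitute into x ≡ 2 (mod 3): 20·t ≡ 2 − 2 = 0 (mod 3).
    Reduce coefficients mod 3: 2·t ≡ 0 (mod 3).
    The inverse of 2 mod 3 is 2 (since 2·2 = 4 = 1·3 + 1), so t ≡ 2·0 = 0 ≡ 0 (mod 3).
    Then x = 2 + 20·0 = 2, valid modulo lcm(20, 3) = 60: x ≡ 2 (mod 60).
Verify: 2 mod 5 = 2 ✓, 2 mod 4 = 2 ✓, 2 mod 3 = 2 ✓.

x ≡ 2 (mod 60).


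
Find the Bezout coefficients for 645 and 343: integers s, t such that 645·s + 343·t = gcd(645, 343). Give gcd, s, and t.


Euclidean algorithm on (645, 343) — divide until remainder is 0:
  645 = 1 · 343 + 302
  343 = 1 · 302 + 41
  302 = 7 · 41 + 15
  41 = 2 · 15 + 11
  15 = 1 · 11 + 4
  11 = 2 · 4 + 3
  4 = 1 · 3 + 1
  3 = 3 · 1 + 0
gcd(645, 343) = 1.
Track Bezout coefficients alongside the remainders: start with r₀ = 645 = a·1 + b·0 (s = 1, t = 0) and r₁ = 343 = a·0 + b·1 (s = 0, t = 1); each new remainder r_{k+1} = r_{k-1} − q_k·r_k inherits s_{k+1} = s_{k-1} − q_k·s_k, t_{k+1} = t_{k-1} − q_k·t_k, so r_k = a·s_k + b·t_k at every step:
  q = 1: r = 302, s = 1 − 1·0 = 1, t = 0 − 1·1 = -1  (check: 645·1 + 343·(-1) = 302)
  q = 1: r = 41, s = 0 − 1·1 = -1, t = 1 − 1·(-1) = 2  (check: 645·(-1) + 343·2 = 41)
  q = 7: r = 15, s = 1 − 7·(-1) = 8, t = -1 − 7·2 = -15  (check: 645·8 + 343·(-15) = 15)
  q = 2: r = 11, s = -1 − 2·8 = -17, t = 2 − 2·(-15) = 32  (check: 645·(-17) + 343·32 = 11)
  q = 1: r = 4, s = 8 − 1·(-17) = 25, t = -15 − 1·32 = -47  (check: 645·25 + 343·(-47) = 4)
  q = 2: r = 3, s = -17 − 2·25 = -67, t = 32 − 2·(-47) = 126  (check: 645·(-67) + 343·126 = 3)
  q = 1: r = 1, s = 25 − 1·(-67) = 92, t = -47 − 1·126 = -173  (check: 645·92 + 343·(-173) = 1)
The row with r = 1 (the gcd) gives the Bezout coefficients s = 92, t = -173.
Result: 645 · (92) + 343 · (-173) = 1.

gcd(645, 343) = 1; s = 92, t = -173 (check: 645·92 + 343·(-173) = 1).


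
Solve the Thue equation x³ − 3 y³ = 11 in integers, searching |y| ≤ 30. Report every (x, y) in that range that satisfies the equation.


The equation is x³ - 3y³ = 11. For fixed y, x³ = 3·y³ + 11, so a solution requires the RHS to be a perfect cube.
Strategy: iterate y from -30 to 30, compute RHS = 3·y³ + 11, and check whether it is a (positive or negative) perfect cube.
Check small values of y:
  y = 0: RHS = 11 is not a perfect cube.
  y = 1: RHS = 14 is not a perfect cube.
  y = -1: RHS = 8 = (2)³ ⇒ x = 2 works.
  y = 2: RHS = 35 is not a perfect cube.
  y = -2: RHS = -13 is not a perfect cube.
  y = 3: RHS = 92 is not a perfect cube.
  y = -3: RHS = -70 is not a perfect cube.
Continuing the search up to |y| = 30 finds no further solutions beyond those listed.
Collected solutions: (2, -1).

Solutions (with |y| ≤ 30): (2, -1).


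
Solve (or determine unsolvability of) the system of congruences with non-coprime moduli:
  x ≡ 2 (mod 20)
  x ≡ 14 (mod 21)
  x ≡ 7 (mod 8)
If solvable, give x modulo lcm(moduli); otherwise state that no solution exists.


Moduli 20, 21, 8 are not pairwise coprime, so CRT works modulo lcm(m_i) when all pairwise compatibility conditions hold.
Pairwise compatibility: gcd(m_i, m_j) must divide a_i - a_j for every pair.
Merge one congruence at a time:
  Start: x ≡ 2 (mod 20).
  Combine with x ≡ 14 (mod 21): gcd(20, 21) = 1; 14 - 2 = 12, which IS divisible by 1, so compatible.
    Write x = 2 + 20·t and substitute into x ≡ 14 (mod 21): 20·t ≡ 14 − 2 = 12 (mod 21).
    The inverse of 20 mod 21 is 20 (since 20·20 = 400 = 19·21 + 1), so t ≡ 20·12 = 240 ≡ 9 (mod 21).
    Then x = 2 + 20·9 = 182, valid modulo lcm(20, 21) = 420: x ≡ 182 (mod 420).
  Combine with x ≡ 7 (mod 8): gcd(420, 8) = 4, and 7 - 182 = -175 is NOT divisible by 4.
    ⇒ system is inconsistent (no integer solution).

No solution (the system is inconsistent).


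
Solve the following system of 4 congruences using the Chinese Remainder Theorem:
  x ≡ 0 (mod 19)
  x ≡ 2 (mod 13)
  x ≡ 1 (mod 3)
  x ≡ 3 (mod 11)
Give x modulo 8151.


Product of moduli M = 19 · 13 · 3 · 11 = 8151.
Merge one congruence at a time:
  Start: x ≡ 0 (mod 19).
  Combine with x ≡ 2 (mod 13); new modulus lcm = 247.
    Write x = 0 + 19·t and substitute into x ≡ 2 (mod 13): 19·t ≡ 2 − 0 = 2 (mod 13).
    Reduce coefficients mod 13: 6·t ≡ 2 (mod 13).
    The inverse of 6 mod 13 is 11 (since 6·11 = 66 = 5·13 + 1), so t ≡ 11·2 = 22 ≡ 9 (mod 13).
    Then x = 0 + 19·9 = 171, valid modulo lcm(19, 13) = 247: x ≡ 171 (mod 247).
  Combine with x ≡ 1 (mod 3); new modulus lcm = 741.
    Write x = 171 + 247·t and substitute into x ≡ 1 (mod 3): 247·t ≡ 1 − 171 = -170 (mod 3).
    Reduce coefficients mod 3: 1·t ≡ 1 (mod 3).
    So t ≡ 1 (mod 3).
    Then x = 171 + 247·1 = 418, valid modulo lcm(247, 3) = 741: x ≡ 418 (mod 741).
  Combine with x ≡ 3 (mod 11); new modulus lcm = 8151.
    Write x = 418 + 741·t and substitute into x ≡ 3 (mod 11): 741·t ≡ 3 − 418 = -415 (mod 11).
    Reduce coefficients mod 11: 4·t ≡ 3 (mod 11).
    The inverse of 4 mod 11 is 3 (since 4·3 = 12 = 1·11 + 1), so t ≡ 3·3 = 9 ≡ 9 (mod 11).
    Then x = 418 + 741·9 = 7087, valid modulo lcm(741, 11) = 8151: x ≡ 7087 (mod 8151).
Verify against each original: 7087 mod 19 = 0, 7087 mod 13 = 2, 7087 mod 3 = 1, 7087 mod 11 = 3.

x ≡ 7087 (mod 8151).


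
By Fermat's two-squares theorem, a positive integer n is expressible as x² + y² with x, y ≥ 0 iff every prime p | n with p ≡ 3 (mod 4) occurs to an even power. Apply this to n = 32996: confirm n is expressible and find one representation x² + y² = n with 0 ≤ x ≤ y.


Step 1: Factor n = 32996 = 2^2 · 73 · 113.
Step 2: Check the mod-4 condition on each prime factor: 2 = 2 (special); 73 ≡ 1 (mod 4), exponent 1; 113 ≡ 1 (mod 4), exponent 1.
All primes ≡ 3 (mod 4) appear to even exponent (or don't appear), so by the two-squares theorem n IS expressible as a sum of two squares.
Step 3: Build a representation. Group n = k² · m with k = 2 and m = 73 · 113 = 8249 (a product of primes ≡ 1 (mod 4)); a representation of m scales to one of n via (k·x)² + (k·y)² = k²(x² + y²). Each prime p ≡ 1 (mod 4) is itself a sum of two squares; find a² by testing p − a² for a perfect square:
  73: 73 − 1² = 72, 73 − 2² = 69, 73 − 3² = 64 = 8² ⇒ 73 = 3² + 8².
  113: 113 − 1² = 112, 113 − 2² = 109, 113 − 3² = 104, 113 − 4² = 97, 113 − 5² = 88, 113 − 6² = 77, 113 − 7² = 64 = 8² ⇒ 113 = 7² + 8².
  Combine using the Brahmagupta–Fibonacci identity (a² + b²)(c² + d²) = (ac − bd)² + (ad + bc)² = (ac + bd)² + (ad − bc)²:
  73 · 113 = 8249: from (3² + 8²)(7² + 8²), take (3·7 − 8·8, 3·8 + 8·7) = (21 − 64, 24 + 56) = (-43, 80); dropping signs (only squares matter) gives (43, 80); check 43² + 80² = 1849 + 6400 = 8249 ✓.
  Scale by k = 2: (2·43, 2·80) = (86, 160).
Step 4: Order so x ≤ y and verify: 86² + 160² = 7396 + 25600 = 32996 = n. ✓

n = 32996 = 86² + 160² (one valid representation with x ≤ y).


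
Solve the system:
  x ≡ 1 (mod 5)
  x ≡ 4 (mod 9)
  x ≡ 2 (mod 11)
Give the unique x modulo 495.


Moduli 5, 9, 11 are pairwise coprime; by CRT there is a unique solution modulo M = 5 · 9 · 11 = 495.
Solve pairwise, accumulating the modulus:
  Start with x ≡ 1 (mod 5).
  Combine with x ≡ 4 (mod 9): since gcd(5, 9) = 1, we get a unique residue mod 45.
    Write x = 1 + 5·t and substitute into x ≡ 4 (mod 9): 5·t ≡ 4 − 1 = 3 (mod 9).
    The inverse of 5 mod 9 is 2 (since 5·2 = 10 = 1·9 + 1), so t ≡ 2·3 = 6 ≡ 6 (mod 9).
    Then x = 1 + 5·6 = 31, valid modulo lcm(5, 9) = 45: x ≡ 31 (mod 45).
  Combine with x ≡ 2 (mod 11): since gcd(45, 11) = 1, we get a unique residue mod 495.
    Write x = 31 + 45·t and substitute into x ≡ 2 (mod 11): 45·t ≡ 2 − 31 = -29 (mod 11).
    Reduce coefficients mod 11: 1·t ≡ 4 (mod 11).
    So t ≡ 4 (mod 11).
    Then x = 31 + 45·4 = 211, valid modulo lcm(45, 11) = 495: x ≡ 211 (mod 495).
Verify: 211 mod 5 = 1 ✓, 211 mod 9 = 4 ✓, 211 mod 11 = 2 ✓.

x ≡ 211 (mod 495).


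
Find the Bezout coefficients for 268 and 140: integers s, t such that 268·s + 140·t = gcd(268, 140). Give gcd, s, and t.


Euclidean algorithm on (268, 140) — divide until remainder is 0:
  268 = 1 · 140 + 128
  140 = 1 · 128 + 12
  128 = 10 · 12 + 8
  12 = 1 · 8 + 4
  8 = 2 · 4 + 0
gcd(268, 140) = 4.
Track Bezout coefficients alongside the remainders: start with r₀ = 268 = a·1 + b·0 (s = 1, t = 0) and r₁ = 140 = a·0 + b·1 (s = 0, t = 1); each new remainder r_{k+1} = r_{k-1} − q_k·r_k inherits s_{k+1} = s_{k-1} − q_k·s_k, t_{k+1} = t_{k-1} − q_k·t_k, so r_k = a·s_k + b·t_k at every step:
  q = 1: r = 128, s = 1 − 1·0 = 1, t = 0 − 1·1 = -1  (check: 268·1 + 140·(-1) = 128)
  q = 1: r = 12, s = 0 − 1·1 = -1, t = 1 − 1·(-1) = 2  (check: 268·(-1) + 140·2 = 12)
  q = 10: r = 8, s = 1 − 10·(-1) = 11, t = -1 − 10·2 = -21  (check: 268·11 + 140·(-21) = 8)
  q = 1: r = 4, s = -1 − 1·11 = -12, t = 2 − 1·(-21) = 23  (check: 268·(-12) + 140·23 = 4)
The row with r = 4 (the gcd) gives the Bezout coefficients s = -12, t = 23.
Result: 268 · (-12) + 140 · (23) = 4.

gcd(268, 140) = 4; s = -12, t = 23 (check: 268·(-12) + 140·23 = 4).


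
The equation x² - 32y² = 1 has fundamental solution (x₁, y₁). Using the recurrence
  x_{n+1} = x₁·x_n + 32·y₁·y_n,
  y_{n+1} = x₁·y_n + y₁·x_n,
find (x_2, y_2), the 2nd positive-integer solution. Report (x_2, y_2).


Step 1: Find the fundamental solution (x₁, y₁) of x² - 32y² = 1.
  Expand √32 as a continued fraction. a₀ = ⌊√32⌋ = 5; iterate m_{k+1} = d_k·a_k − m_k, d_{k+1} = (32 − m_{k+1}²)/d_k, a_{k+1} = ⌊(a₀ + m_{k+1})/d_{k+1}⌋ (starting m₀ = 0, d₀ = 1), with convergents p_k = a_k·p_{k-1} + p_{k-2}, q_k = a_k·q_{k-1} + q_{k-2} (p₋₁ = 1, q₋₁ = 0):
  k = 0: a₀ = 5; p₀/q₀ = 5/1; p₀² − 32·q₀² = 25 − 32 = -7.
  k = 1: m = 5, d = 7, a = ⌊(5 + 5)/7⌋ = 1; p/q = (1·5 + 1)/(1·1 + 0) = 6/1; p² − 32·q² = 36 − 32 = 4.
  k = 2: m = 2, d = 4, a = ⌊(5 + 2)/4⌋ = 1; p/q = (1·6 + 5)/(1·1 + 1) = 11/2; p² − 32·q² = 121 − 128 = -7.
  k = 3: m = 2, d = 7, a = ⌊(5 + 2)/7⌋ = 1; p/q = (1·11 + 6)/(1·2 + 1) = 17/3; p² − 32·q² = 289 − 288 = 1.
  The first convergent with p² − 32·q² = 1 gives the fundamental solution (x₁, y₁) = (17, 3).
Step 2: Apply the recurrence (x_{n+1}, y_{n+1}) = (x₁x_n + 32y₁y_n, x₁y_n + y₁x_n) repeatedly.
  From (x_1, y_1) = (17, 3): x_2 = 17·17 + 32·3·3 = 577; y_2 = 17·3 + 3·17 = 102.
Step 3: Verify x_2² - 32·y_2² = 332929 - 332928 = 1 (should be 1). ✓

(x_1, y_1) = (17, 3); (x_2, y_2) = (577, 102).


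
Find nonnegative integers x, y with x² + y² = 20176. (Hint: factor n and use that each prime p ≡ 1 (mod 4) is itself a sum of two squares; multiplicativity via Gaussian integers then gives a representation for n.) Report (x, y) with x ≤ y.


Step 1: Factor n = 20176 = 2^4 · 13 · 97.
Step 2: Check the mod-4 condition on each prime factor: 2 = 2 (special); 13 ≡ 1 (mod 4), exponent 1; 97 ≡ 1 (mod 4), exponent 1.
All primes ≡ 3 (mod 4) appear to even exponent (or don't appear), so by the two-squares theorem n IS expressible as a sum of two squares.
Step 3: Build a representation. Group n = k² · m with k = 4 and m = 13 · 97 = 1261 (a product of primes ≡ 1 (mod 4)); a representation of m scales to one of n via (k·x)² + (k·y)² = k²(x² + y²). Each prime p ≡ 1 (mod 4) is itself a sum of two squares; find a² by testing p − a² for a perfect square:
  13: 13 − 1² = 12, 13 − 2² = 9 = 3² ⇒ 13 = 2² + 3².
  97: 97 − 1² = 96, 97 − 2² = 93, 97 − 3² = 88, 97 − 4² = 81 = 9² ⇒ 97 = 4² + 9².
  Combine using the Brahmagupta–Fibonacci identity (a² + b²)(c² + d²) = (ac − bd)² + (ad + bc)² = (ac + bd)² + (ad − bc)²:
  13 · 97 = 1261: from (2² + 3²)(4² + 9²), take (2·4 − 3·9, 2·9 + 3·4) = (8 − 27, 18 + 12) = (-19, 30); dropping signs (only squares matter) gives (19, 30); check 19² + 30² = 361 + 900 = 1261 ✓.
  Scale by k = 4: (4·19, 4·30) = (76, 120).
Step 4: Order so x ≤ y and verify: 76² + 120² = 5776 + 14400 = 20176 = n. ✓

n = 20176 = 76² + 120² (one valid representation with x ≤ y).


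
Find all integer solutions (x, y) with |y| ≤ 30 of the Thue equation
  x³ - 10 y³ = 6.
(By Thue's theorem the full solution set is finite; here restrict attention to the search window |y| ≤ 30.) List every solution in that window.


The equation is x³ - 10y³ = 6. For fixed y, x³ = 10·y³ + 6, so a solution requires the RHS to be a perfect cube.
Strategy: iterate y from -30 to 30, compute RHS = 10·y³ + 6, and check whether it is a (positive or negative) perfect cube.
Check small values of y:
  y = 0: RHS = 6 is not a perfect cube.
  y = 1: RHS = 16 is not a perfect cube.
  y = -1: RHS = -4 is not a perfect cube.
  y = 2: RHS = 86 is not a perfect cube.
  y = -2: RHS = -74 is not a perfect cube.
  y = 3: RHS = 276 is not a perfect cube.
  y = -3: RHS = -264 is not a perfect cube.
Continuing the search up to |y| = 30 finds no solutions either.
No (x, y) in the scanned range satisfies the equation.

No integer solutions with |y| ≤ 30.


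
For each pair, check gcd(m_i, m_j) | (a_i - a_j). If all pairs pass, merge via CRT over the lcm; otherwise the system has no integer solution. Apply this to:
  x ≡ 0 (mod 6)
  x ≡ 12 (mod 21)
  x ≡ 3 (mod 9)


Moduli 6, 21, 9 are not pairwise coprime, so CRT works modulo lcm(m_i) when all pairwise compatibility conditions hold.
Pairwise compatibility: gcd(m_i, m_j) must divide a_i - a_j for every pair.
Merge one congruence at a time:
  Start: x ≡ 0 (mod 6).
  Combine with x ≡ 12 (mod 21): gcd(6, 21) = 3; 12 - 0 = 12, which IS divisible by 3, so compatible.
    Write x = 0 + 6·t and substitute into x ≡ 12 (mod 21): 6·t ≡ 12 − 0 = 12 (mod 21).
    Divide the congruence (and modulus) by g = 3: 2·t ≡ 4 (mod 7).
    The inverse of 2 mod 7 is 4 (since 2·4 = 8 = 1·7 + 1), so t ≡ 4·4 = 16 ≡ 2 (mod 7).
    Then x = 0 + 6·2 = 12, valid modulo lcm(6, 21) = 42: x ≡ 12 (mod 42).
  Combine with x ≡ 3 (mod 9): gcd(42, 9) = 3; 3 - 12 = -9, which IS divisible by 3, so compatible.
    Write x = 12 + 42·t and substitute into x ≡ 3 (mod 9): 42·t ≡ 3 − 12 = -9 (mod 9).
    Divide the congruence (and modulus) by g = 3: 14·t ≡ -3 (mod 3).
    Reduce coefficients mod 3: 2·t ≡ 0 (mod 3).
    The inverse of 2 mod 3 is 2 (since 2·2 = 4 = 1·3 + 1), so t ≡ 2·0 = 0 ≡ 0 (mod 3).
    Then x = 12 + 42·0 = 12, valid modulo lcm(42, 9) = 126: x ≡ 12 (mod 126).
Verify: 12 mod 6 = 0, 12 mod 21 = 12, 12 mod 9 = 3.

x ≡ 12 (mod 126).


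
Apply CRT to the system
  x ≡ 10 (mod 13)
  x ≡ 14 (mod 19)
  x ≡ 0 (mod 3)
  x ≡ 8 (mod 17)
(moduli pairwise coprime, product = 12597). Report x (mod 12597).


Product of moduli M = 13 · 19 · 3 · 17 = 12597.
Merge one congruence at a time:
  Start: x ≡ 10 (mod 13).
  Combine with x ≡ 14 (mod 19); new modulus lcm = 247.
    Write x = 10 + 13·t and substitute into x ≡ 14 (mod 19): 13·t ≡ 14 − 10 = 4 (mod 19).
    The inverse of 13 mod 19 is 3 (since 13·3 = 39 = 2·19 + 1), so t ≡ 3·4 = 12 ≡ 12 (mod 19).
    Then x = 10 + 13·12 = 166, valid modulo lcm(13, 19) = 247: x ≡ 166 (mod 247).
  Combine with x ≡ 0 (mod 3); new modulus lcm = 741.
    Write x = 166 + 247·t and substitute into x ≡ 0 (mod 3): 247·t ≡ 0 − 166 = -166 (mod 3).
    Reduce coefficients mod 3: 1·t ≡ 2 (mod 3).
    So t ≡ 2 (mod 3).
    Then x = 166 + 247·2 = 660, valid modulo lcm(247, 3) = 741: x ≡ 660 (mod 741).
  Combine with x ≡ 8 (mod 17); new modulus lcm = 12597.
    Write x = 660 + 741·t and substitute into x ≡ 8 (mod 17): 741·t ≡ 8 − 660 = -652 (mod 17).
    Reduce coefficients mod 17: 10·t ≡ 11 (mod 17).
    The inverse of 10 mod 17 is 12 (since 10·12 = 120 = 7·17 + 1), so t ≡ 12·11 = 132 ≡ 13 (mod 17).
    Then x = 660 + 741·13 = 10293, valid modulo lcm(741, 17) = 12597: x ≡ 10293 (mod 12597).
Verify against each original: 10293 mod 13 = 10, 10293 mod 19 = 14, 10293 mod 3 = 0, 10293 mod 17 = 8.

x ≡ 10293 (mod 12597).


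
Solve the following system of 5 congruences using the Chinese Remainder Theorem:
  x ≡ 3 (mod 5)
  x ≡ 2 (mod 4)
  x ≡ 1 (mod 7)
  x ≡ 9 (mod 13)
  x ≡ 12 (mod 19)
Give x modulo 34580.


Product of moduli M = 5 · 4 · 7 · 13 · 19 = 34580.
Merge one congruence at a time:
  Start: x ≡ 3 (mod 5).
  Combine with x ≡ 2 (mod 4); new modulus lcm = 20.
    Write x = 3 + 5·t and substitute into x ≡ 2 (mod 4): 5·t ≡ 2 − 3 = -1 (mod 4).
    Reduce coefficients mod 4: 1·t ≡ 3 (mod 4).
    So t ≡ 3 (mod 4).
    Then x = 3 + 5·3 = 18, valid modulo lcm(5, 4) = 20: x ≡ 18 (mod 20).
  Combine with x ≡ 1 (mod 7); new modulus lcm = 140.
    Write x = 18 + 20·t and substitute into x ≡ 1 (mod 7): 20·t ≡ 1 − 18 = -17 (mod 7).
    Reduce coefficients mod 7: 6·t ≡ 4 (mod 7).
    The inverse of 6 mod 7 is 6 (since 6·6 = 36 = 5·7 + 1), so t ≡ 6·4 = 24 ≡ 3 (mod 7).
    Then x = 18 + 20·3 = 78, valid modulo lcm(20, 7) = 140: x ≡ 78 (mod 140).
  Combine with x ≡ 9 (mod 13); new modulus lcm = 1820.
    Write x = 78 + 140·t and substitute into x ≡ 9 (mod 13): 140·t ≡ 9 − 78 = -69 (mod 13).
    Reduce coefficients mod 13: 10·t ≡ 9 (mod 13).
    The inverse of 10 mod 13 is 4 (since 10·4 = 40 = 3·13 + 1), so t ≡ 4·9 = 36 ≡ 10 (mod 13).
    Then x = 78 + 140·10 = 1478, valid modulo lcm(140, 13) = 1820: x ≡ 1478 (mod 1820).
  Combine with x ≡ 12 (mod 19); new modulus lcm = 34580.
    Write x = 1478 + 1820·t and substitute into x ≡ 12 (mod 19): 1820·t ≡ 12 − 1478 = -1466 (mod 19).
    Reduce coefficients mod 19: 15·t ≡ 16 (mod 19).
    The inverse of 15 mod 19 is 14 (since 15·14 = 210 = 11·19 + 1), so t ≡ 14·16 = 224 ≡ 15 (mod 19).
    Then x = 1478 + 1820·15 = 28778, valid modulo lcm(1820, 19) = 34580: x ≡ 28778 (mod 34580).
Verify against each original: 28778 mod 5 = 3, 28778 mod 4 = 2, 28778 mod 7 = 1, 28778 mod 13 = 9, 28778 mod 19 = 12.

x ≡ 28778 (mod 34580).


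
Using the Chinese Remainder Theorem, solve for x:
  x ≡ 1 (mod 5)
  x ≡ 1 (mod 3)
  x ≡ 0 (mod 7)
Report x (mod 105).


Moduli 5, 3, 7 are pairwise coprime; by CRT there is a unique solution modulo M = 5 · 3 · 7 = 105.
Solve pairwise, accumulating the modulus:
  Start with x ≡ 1 (mod 5).
  Combine with x ≡ 1 (mod 3): since gcd(5, 3) = 1, we get a unique residue mod 15.
    Write x = 1 + 5·t and substitute into x ≡ 1 (mod 3): 5·t ≡ 1 − 1 = 0 (mod 3).
    Reduce coefficients mod 3: 2·t ≡ 0 (mod 3).
    The inverse of 2 mod 3 is 2 (since 2·2 = 4 = 1·3 + 1), so t ≡ 2·0 = 0 ≡ 0 (mod 3).
    Then x = 1 + 5·0 = 1, valid modulo lcm(5, 3) = 15: x ≡ 1 (mod 15).
  Combine with x ≡ 0 (mod 7): since gcd(15, 7) = 1, we get a unique residue mod 105.
    Write x = 1 + 15·t and substitute into x ≡ 0 (mod 7): 15·t ≡ 0 − 1 = -1 (mod 7).
    Reduce coefficients mod 7: 1·t ≡ 6 (mod 7).
    So t ≡ 6 (mod 7).
    Then x = 1 + 15·6 = 91, valid modulo lcm(15, 7) = 105: x ≡ 91 (mod 105).
Verify: 91 mod 5 = 1 ✓, 91 mod 3 = 1 ✓, 91 mod 7 = 0 ✓.

x ≡ 91 (mod 105).


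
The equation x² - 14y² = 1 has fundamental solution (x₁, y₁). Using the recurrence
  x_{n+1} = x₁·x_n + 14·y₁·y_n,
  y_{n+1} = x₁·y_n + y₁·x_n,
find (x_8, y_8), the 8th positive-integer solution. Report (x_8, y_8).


Step 1: Find the fundamental solution (x₁, y₁) of x² - 14y² = 1.
  Expand √14 as a continued fraction. a₀ = ⌊√14⌋ = 3; iterate m_{k+1} = d_k·a_k − m_k, d_{k+1} = (14 − m_{k+1}²)/d_k, a_{k+1} = ⌊(a₀ + m_{k+1})/d_{k+1}⌋ (starting m₀ = 0, d₀ = 1), with convergents p_k = a_k·p_{k-1} + p_{k-2}, q_k = a_k·q_{k-1} + q_{k-2} (p₋₁ = 1, q₋₁ = 0):
  k = 0: a₀ = 3; p₀/q₀ = 3/1; p₀² − 14·q₀² = 9 − 14 = -5.
  k = 1: m = 3, d = 5, a = ⌊(3 + 3)/5⌋ = 1; p/q = (1·3 + 1)/(1·1 + 0) = 4/1; p² − 14·q² = 16 − 14 = 2.
  k = 2: m = 2, d = 2, a = ⌊(3 + 2)/2⌋ = 2; p/q = (2·4 + 3)/(2·1 + 1) = 11/3; p² − 14·q² = 121 − 126 = -5.
  k = 3: m = 2, d = 5, a = ⌊(3 + 2)/5⌋ = 1; p/q = (1·11 + 4)/(1·3 + 1) = 15/4; p² − 14·q² = 225 − 224 = 1.
  The first convergent with p² − 14·q² = 1 gives the fundamental solution (x₁, y₁) = (15, 4).
Step 2: Apply the recurrence (x_{n+1}, y_{n+1}) = (x₁x_n + 14y₁y_n, x₁y_n + y₁x_n) repeatedly.
  From (x_1, y_1) = (15, 4): x_2 = 15·15 + 14·4·4 = 449; y_2 = 15·4 + 4·15 = 120.
  From (x_2, y_2) = (449, 120): x_3 = 15·449 + 14·4·120 = 13455; y_3 = 15·120 + 4·449 = 3596.
  From (x_3, y_3) = (13455, 3596): x_4 = 15·13455 + 14·4·3596 = 403201; y_4 = 15·3596 + 4·13455 = 107760.
  From (x_4, y_4) = (403201, 107760): x_5 = 15·403201 + 14·4·107760 = 12082575; y_5 = 15·107760 + 4·403201 = 3229204.
  From (x_5, y_5) = (12082575, 3229204): x_6 = 15·12082575 + 14·4·3229204 = 362074049; y_6 = 15·3229204 + 4·12082575 = 96768360.
  From (x_6, y_6) = (362074049, 96768360): x_7 = 15·362074049 + 14·4·96768360 = 10850138895; y_7 = 15·96768360 + 4·362074049 = 2899821596.
  From (x_7, y_7) = (10850138895, 2899821596): x_8 = 15·10850138895 + 14·4·2899821596 = 325142092801; y_8 = 15·2899821596 + 4·10850138895 = 86897879520.
Step 3: Verify x_8² - 14·y_8² = 105717380511014096025601 - 105717380511014096025600 = 1 (should be 1). ✓

(x_1, y_1) = (15, 4); (x_8, y_8) = (325142092801, 86897879520).


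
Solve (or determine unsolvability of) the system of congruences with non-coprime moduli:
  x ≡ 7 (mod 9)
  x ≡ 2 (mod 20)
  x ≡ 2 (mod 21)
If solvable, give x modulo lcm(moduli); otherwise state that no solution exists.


Moduli 9, 20, 21 are not pairwise coprime, so CRT works modulo lcm(m_i) when all pairwise compatibility conditions hold.
Pairwise compatibility: gcd(m_i, m_j) must divide a_i - a_j for every pair.
Merge one congruence at a time:
  Start: x ≡ 7 (mod 9).
  Combine with x ≡ 2 (mod 20): gcd(9, 20) = 1; 2 - 7 = -5, which IS divisible by 1, so compatible.
    Write x = 7 + 9·t and substitute into x ≡ 2 (mod 20): 9·t ≡ 2 − 7 = -5 (mod 20).
    Reduce coefficients mod 20: 9·t ≡ 15 (mod 20).
    The inverse of 9 mod 20 is 9 (since 9·9 = 81 = 4·20 + 1), so t ≡ 9·15 = 135 ≡ 15 (mod 20).
    Then x = 7 + 9·15 = 142, valid modulo lcm(9, 20) = 180: x ≡ 142 (mod 180).
  Combine with x ≡ 2 (mod 21): gcd(180, 21) = 3, and 2 - 142 = -140 is NOT divisible by 3.
    ⇒ system is inconsistent (no integer solution).

No solution (the system is inconsistent).


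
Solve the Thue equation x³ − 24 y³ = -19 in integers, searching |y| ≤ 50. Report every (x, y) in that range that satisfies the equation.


The equation is x³ - 24y³ = -19. For fixed y, x³ = 24·y³ − 19, so a solution requires the RHS to be a perfect cube.
Strategy: iterate y from -50 to 50, compute RHS = 24·y³ − 19, and check whether it is a (positive or negative) perfect cube.
Check small values of y:
  y = 0: RHS = -19 is not a perfect cube.
  y = 1: RHS = 5 is not a perfect cube.
  y = -1: RHS = -43 is not a perfect cube.
  y = 2: RHS = 173 is not a perfect cube.
  y = -2: RHS = -211 is not a perfect cube.
  y = 3: RHS = 629 is not a perfect cube.
  y = -3: RHS = -667 is not a perfect cube.
Continuing the search up to |y| = 50 finds no solutions either.
No (x, y) in the scanned range satisfies the equation.

No integer solutions with |y| ≤ 50.


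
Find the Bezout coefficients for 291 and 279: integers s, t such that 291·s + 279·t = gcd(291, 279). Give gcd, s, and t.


Euclidean algorithm on (291, 279) — divide until remainder is 0:
  291 = 1 · 279 + 12
  279 = 23 · 12 + 3
  12 = 4 · 3 + 0
gcd(291, 279) = 3.
Track Bezout coefficients alongside the remainders: start with r₀ = 291 = a·1 + b·0 (s = 1, t = 0) and r₁ = 279 = a·0 + b·1 (s = 0, t = 1); each new remainder r_{k+1} = r_{k-1} − q_k·r_k inherits s_{k+1} = s_{k-1} − q_k·s_k, t_{k+1} = t_{k-1} − q_k·t_k, so r_k = a·s_k + b·t_k at every step:
  q = 1: r = 12, s = 1 − 1·0 = 1, t = 0 − 1·1 = -1  (check: 291·1 + 279·(-1) = 12)
  q = 23: r = 3, s = 0 − 23·1 = -23, t = 1 − 23·(-1) = 24  (check: 291·(-23) + 279·24 = 3)
The row with r = 3 (the gcd) gives the Bezout coefficients s = -23, t = 24.
Result: 291 · (-23) + 279 · (24) = 3.

gcd(291, 279) = 3; s = -23, t = 24 (check: 291·(-23) + 279·24 = 3).


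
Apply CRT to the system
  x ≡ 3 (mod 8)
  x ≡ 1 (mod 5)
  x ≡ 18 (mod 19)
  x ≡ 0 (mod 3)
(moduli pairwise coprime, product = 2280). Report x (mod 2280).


Product of moduli M = 8 · 5 · 19 · 3 = 2280.
Merge one congruence at a time:
  Start: x ≡ 3 (mod 8).
  Combine with x ≡ 1 (mod 5); new modulus lcm = 40.
    Write x = 3 + 8·t and substitute into x ≡ 1 (mod 5): 8·t ≡ 1 − 3 = -2 (mod 5).
    Reduce coefficients mod 5: 3·t ≡ 3 (mod 5).
    The inverse of 3 mod 5 is 2 (since 3·2 = 6 = 1·5 + 1), so t ≡ 2·3 = 6 ≡ 1 (mod 5).
    Then x = 3 + 8·1 = 11, valid modulo lcm(8, 5) = 40: x ≡ 11 (mod 40).
  Combine with x ≡ 18 (mod 19); new modulus lcm = 760.
    Write x = 11 + 40·t and substitute into x ≡ 18 (mod 19): 40·t ≡ 18 − 11 = 7 (mod 19).
    Reduce coefficients mod 19: 2·t ≡ 7 (mod 19).
    The inverse of 2 mod 19 is 10 (since 2·10 = 20 = 1·19 + 1), so t ≡ 10·7 = 70 ≡ 13 (mod 19).
    Then x = 11 + 40·13 = 531, valid modulo lcm(40, 19) = 760: x ≡ 531 (mod 760).
  Combine with x ≡ 0 (mod 3); new modulus lcm = 2280.
    Write x = 531 + 760·t and substitute into x ≡ 0 (mod 3): 760·t ≡ 0 − 531 = -531 (mod 3).
    Reduce coefficients mod 3: 1·t ≡ 0 (mod 3).
    So t ≡ 0 (mod 3).
    Then x = 531 + 760·0 = 531, valid modulo lcm(760, 3) = 2280: x ≡ 531 (mod 2280).
Verify against each original: 531 mod 8 = 3, 531 mod 5 = 1, 531 mod 19 = 18, 531 mod 3 = 0.

x ≡ 531 (mod 2280).


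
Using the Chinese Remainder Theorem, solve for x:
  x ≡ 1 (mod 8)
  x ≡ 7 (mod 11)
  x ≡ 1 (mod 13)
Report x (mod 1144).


Moduli 8, 11, 13 are pairwise coprime; by CRT there is a unique solution modulo M = 8 · 11 · 13 = 1144.
Solve pairwise, accumulating the modulus:
  Start with x ≡ 1 (mod 8).
  Combine with x ≡ 7 (mod 11): since gcd(8, 11) = 1, we get a unique residue mod 88.
    Write x = 1 + 8·t and substitute into x ≡ 7 (mod 11): 8·t ≡ 7 − 1 = 6 (mod 11).
    The inverse of 8 mod 11 is 7 (since 8·7 = 56 = 5·11 + 1), so t ≡ 7·6 = 42 ≡ 9 (mod 11).
    Then x = 1 + 8·9 = 73, valid modulo lcm(8, 11) = 88: x ≡ 73 (mod 88).
  Combine with x ≡ 1 (mod 13): since gcd(88, 13) = 1, we get a unique residue mod 1144.
    Write x = 73 + 88·t and substitute into x ≡ 1 (mod 13): 88·t ≡ 1 − 73 = -72 (mod 13).
    Reduce coefficients mod 13: 10·t ≡ 6 (mod 13).
    The inverse of 10 mod 13 is 4 (since 10·4 = 40 = 3·13 + 1), so t ≡ 4·6 = 24 ≡ 11 (mod 13).
    Then x = 73 + 88·11 = 1041, valid modulo lcm(88, 13) = 1144: x ≡ 1041 (mod 1144).
Verify: 1041 mod 8 = 1 ✓, 1041 mod 11 = 7 ✓, 1041 mod 13 = 1 ✓.

x ≡ 1041 (mod 1144).


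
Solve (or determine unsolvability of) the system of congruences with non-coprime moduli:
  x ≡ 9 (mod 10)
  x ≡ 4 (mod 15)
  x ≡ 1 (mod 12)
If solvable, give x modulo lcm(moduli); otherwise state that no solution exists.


Moduli 10, 15, 12 are not pairwise coprime, so CRT works modulo lcm(m_i) when all pairwise compatibility conditions hold.
Pairwise compatibility: gcd(m_i, m_j) must divide a_i - a_j for every pair.
Merge one congruence at a time:
  Start: x ≡ 9 (mod 10).
  Combine with x ≡ 4 (mod 15): gcd(10, 15) = 5; 4 - 9 = -5, which IS divisible by 5, so compatible.
    Write x = 9 + 10·t and substitute into x ≡ 4 (mod 15): 10·t ≡ 4 − 9 = -5 (mod 15).
    Divide the congruence (and modulus) by g = 5: 2·t ≡ -1 (mod 3).
    Reduce coefficients mod 3: 2·t ≡ 2 (mod 3).
    The inverse of 2 mod 3 is 2 (since 2·2 = 4 = 1·3 + 1), so t ≡ 2·2 = 4 ≡ 1 (mod 3).
    Then x = 9 + 10·1 = 19, valid modulo lcm(10, 15) = 30: x ≡ 19 (mod 30).
  Combine with x ≡ 1 (mod 12): gcd(30, 12) = 6; 1 - 19 = -18, which IS divisible by 6, so compatible.
    Write x = 19 + 30·t and substitute into x ≡ 1 (mod 12): 30·t ≡ 1 − 19 = -18 (mod 12).
    Divide the congruence (and modulus) by g = 6: 5·t ≡ -3 (mod 2).
    Reduce coefficients mod 2: 1·t ≡ 1 (mod 2).
    So t ≡ 1 (mod 2).
    Then x = 19 + 30·1 = 49, valid modulo lcm(30, 12) = 60: x ≡ 49 (mod 60).
Verify: 49 mod 10 = 9, 49 mod 15 = 4, 49 mod 12 = 1.

x ≡ 49 (mod 60).


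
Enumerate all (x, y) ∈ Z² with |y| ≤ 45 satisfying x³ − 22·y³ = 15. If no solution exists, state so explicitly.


The equation is x³ - 22y³ = 15. For fixed y, x³ = 22·y³ + 15, so a solution requires the RHS to be a perfect cube.
Strategy: iterate y from -45 to 45, compute RHS = 22·y³ + 15, and check whether it is a (positive or negative) perfect cube.
Check small values of y:
  y = 0: RHS = 15 is not a perfect cube.
  y = 1: RHS = 37 is not a perfect cube.
  y = -1: RHS = -7 is not a perfect cube.
  y = 2: RHS = 191 is not a perfect cube.
  y = -2: RHS = -161 is not a perfect cube.
  y = 3: RHS = 609 is not a perfect cube.
  y = -3: RHS = -579 is not a perfect cube.
Continuing the search up to |y| = 45 finds no solutions either.
No (x, y) in the scanned range satisfies the equation.

No integer solutions with |y| ≤ 45.


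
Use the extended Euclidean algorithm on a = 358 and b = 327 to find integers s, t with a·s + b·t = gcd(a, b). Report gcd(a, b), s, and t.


Euclidean algorithm on (358, 327) — divide until remainder is 0:
  358 = 1 · 327 + 31
  327 = 10 · 31 + 17
  31 = 1 · 17 + 14
  17 = 1 · 14 + 3
  14 = 4 · 3 + 2
  3 = 1 · 2 + 1
  2 = 2 · 1 + 0
gcd(358, 327) = 1.
Track Bezout coefficients alongside the remainders: start with r₀ = 358 = a·1 + b·0 (s = 1, t = 0) and r₁ = 327 = a·0 + b·1 (s = 0, t = 1); each new remainder r_{k+1} = r_{k-1} − q_k·r_k inherits s_{k+1} = s_{k-1} − q_k·s_k, t_{k+1} = t_{k-1} − q_k·t_k, so r_k = a·s_k + b·t_k at every step:
  q = 1: r = 31, s = 1 − 1·0 = 1, t = 0 − 1·1 = -1  (check: 358·1 + 327·(-1) = 31)
  q = 10: r = 17, s = 0 − 10·1 = -10, t = 1 − 10·(-1) = 11  (check: 358·(-10) + 327·11 = 17)
  q = 1: r = 14, s = 1 − 1·(-10) = 11, t = -1 − 1·11 = -12  (check: 358·11 + 327·(-12) = 14)
  q = 1: r = 3, s = -10 − 1·11 = -21, t = 11 − 1·(-12) = 23  (check: 358·(-21) + 327·23 = 3)
  q = 4: r = 2, s = 11 − 4·(-21) = 95, t = -12 − 4·23 = -104  (check: 358·95 + 327·(-104) = 2)
  q = 1: r = 1, s = -21 − 1·95 = -116, t = 23 − 1·(-104) = 127  (check: 358·(-116) + 327·127 = 1)
The row with r = 1 (the gcd) gives the Bezout coefficients s = -116, t = 127.
Result: 358 · (-116) + 327 · (127) = 1.

gcd(358, 327) = 1; s = -116, t = 127 (check: 358·(-116) + 327·127 = 1).


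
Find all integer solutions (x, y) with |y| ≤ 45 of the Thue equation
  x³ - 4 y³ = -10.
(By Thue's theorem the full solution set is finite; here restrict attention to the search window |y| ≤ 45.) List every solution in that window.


The equation is x³ - 4y³ = -10. For fixed y, x³ = 4·y³ − 10, so a solution requires the RHS to be a perfect cube.
Strategy: iterate y from -45 to 45, compute RHS = 4·y³ − 10, and check whether it is a (positive or negative) perfect cube.
Check small values of y:
  y = 0: RHS = -10 is not a perfect cube.
  y = 1: RHS = -6 is not a perfect cube.
  y = -1: RHS = -14 is not a perfect cube.
  y = 2: RHS = 22 is not a perfect cube.
  y = -2: RHS = -42 is not a perfect cube.
  y = 3: RHS = 98 is not a perfect cube.
  y = -3: RHS = -118 is not a perfect cube.
Continuing the search up to |y| = 45 finds no solutions either.
No (x, y) in the scanned range satisfies the equation.

No integer solutions with |y| ≤ 45.


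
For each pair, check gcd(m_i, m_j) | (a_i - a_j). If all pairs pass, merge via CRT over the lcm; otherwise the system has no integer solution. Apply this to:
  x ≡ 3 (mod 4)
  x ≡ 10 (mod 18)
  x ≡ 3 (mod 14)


Moduli 4, 18, 14 are not pairwise coprime, so CRT works modulo lcm(m_i) when all pairwise compatibility conditions hold.
Pairwise compatibility: gcd(m_i, m_j) must divide a_i - a_j for every pair.
Merge one congruence at a time:
  Start: x ≡ 3 (mod 4).
  Combine with x ≡ 10 (mod 18): gcd(4, 18) = 2, and 10 - 3 = 7 is NOT divisible by 2.
    ⇒ system is inconsistent (no integer solution).

No solution (the system is inconsistent).


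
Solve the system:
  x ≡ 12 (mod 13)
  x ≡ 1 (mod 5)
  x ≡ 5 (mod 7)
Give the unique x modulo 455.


Moduli 13, 5, 7 are pairwise coprime; by CRT there is a unique solution modulo M = 13 · 5 · 7 = 455.
Solve pairwise, accumulating the modulus:
  Start with x ≡ 12 (mod 13).
  Combine with x ≡ 1 (mod 5): since gcd(13, 5) = 1, we get a unique residue mod 65.
    Write x = 12 + 13·t and substitute into x ≡ 1 (mod 5): 13·t ≡ 1 − 12 = -11 (mod 5).
    Reduce coefficients mod 5: 3·t ≡ 4 (mod 5).
    The inverse of 3 mod 5 is 2 (since 3·2 = 6 = 1·5 + 1), so t ≡ 2·4 = 8 ≡ 3 (mod 5).
    Then x = 12 + 13·3 = 51, valid modulo lcm(13, 5) = 65: x ≡ 51 (mod 65).
  Combine with x ≡ 5 (mod 7): since gcd(65, 7) = 1, we get a unique residue mod 455.
    Write x = 51 + 65·t and substitute into x ≡ 5 (mod 7): 65·t ≡ 5 − 51 = -46 (mod 7).
    Reduce coefficients mod 7: 2·t ≡ 3 (mod 7).
    The inverse of 2 mod 7 is 4 (since 2·4 = 8 = 1·7 + 1), so t ≡ 4·3 = 12 ≡ 5 (mod 7).
    Then x = 51 + 65·5 = 376, valid modulo lcm(65, 7) = 455: x ≡ 376 (mod 455).
Verify: 376 mod 13 = 12 ✓, 376 mod 5 = 1 ✓, 376 mod 7 = 5 ✓.

x ≡ 376 (mod 455).


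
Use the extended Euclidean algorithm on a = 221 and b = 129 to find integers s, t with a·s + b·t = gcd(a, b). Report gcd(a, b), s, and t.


Euclidean algorithm on (221, 129) — divide until remainder is 0:
  221 = 1 · 129 + 92
  129 = 1 · 92 + 37
  92 = 2 · 37 + 18
  37 = 2 · 18 + 1
  18 = 18 · 1 + 0
gcd(221, 129) = 1.
Track Bezout coefficients alongside the remainders: start with r₀ = 221 = a·1 + b·0 (s = 1, t = 0) and r₁ = 129 = a·0 + b·1 (s = 0, t = 1); each new remainder r_{k+1} = r_{k-1} − q_k·r_k inherits s_{k+1} = s_{k-1} − q_k·s_k, t_{k+1} = t_{k-1} − q_k·t_k, so r_k = a·s_k + b·t_k at every step:
  q = 1: r = 92, s = 1 − 1·0 = 1, t = 0 − 1·1 = -1  (check: 221·1 + 129·(-1) = 92)
  q = 1: r = 37, s = 0 − 1·1 = -1, t = 1 − 1·(-1) = 2  (check: 221·(-1) + 129·2 = 37)
  q = 2: r = 18, s = 1 − 2·(-1) = 3, t = -1 − 2·2 = -5  (check: 221·3 + 129·(-5) = 18)
  q = 2: r = 1, s = -1 − 2·3 = -7, t = 2 − 2·(-5) = 12  (check: 221·(-7) + 129·12 = 1)
The row with r = 1 (the gcd) gives the Bezout coefficients s = -7, t = 12.
Result: 221 · (-7) + 129 · (12) = 1.

gcd(221, 129) = 1; s = -7, t = 12 (check: 221·(-7) + 129·12 = 1).


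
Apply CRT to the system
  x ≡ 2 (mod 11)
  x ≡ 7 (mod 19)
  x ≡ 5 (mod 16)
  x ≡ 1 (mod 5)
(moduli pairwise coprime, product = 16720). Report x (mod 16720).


Product of moduli M = 11 · 19 · 16 · 5 = 16720.
Merge one congruence at a time:
  Start: x ≡ 2 (mod 11).
  Combine with x ≡ 7 (mod 19); new modulus lcm = 209.
    Write x = 2 + 11·t and substitute into x ≡ 7 (mod 19): 11·t ≡ 7 − 2 = 5 (mod 19).
    The inverse of 11 mod 19 is 7 (since 11·7 = 77 = 4·19 + 1), so t ≡ 7·5 = 35 ≡ 16 (mod 19).
    Then x = 2 + 11·16 = 178, valid modulo lcm(11, 19) = 209: x ≡ 178 (mod 209).
  Combine with x ≡ 5 (mod 16); new modulus lcm = 3344.
    Write x = 178 + 209·t and substitute into x ≡ 5 (mod 16): 209·t ≡ 5 − 178 = -173 (mod 16).
    Reduce coefficients mod 16: 1·t ≡ 3 (mod 16).
    So t ≡ 3 (mod 16).
    Then x = 178 + 209·3 = 805, valid modulo lcm(209, 16) = 3344: x ≡ 805 (mod 3344).
  Combine with x ≡ 1 (mod 5); new modulus lcm = 16720.
    Write x = 805 + 3344·t and substitute into x ≡ 1 (mod 5): 3344·t ≡ 1 − 805 = -804 (mod 5).
    Reduce coefficients mod 5: 4·t ≡ 1 (mod 5).
    The inverse of 4 mod 5 is 4 (since 4·4 = 16 = 3·5 + 1), so t ≡ 4·1 = 4 ≡ 4 (mod 5).
    Then x = 805 + 3344·4 = 14181, valid modulo lcm(3344, 5) = 16720: x ≡ 14181 (mod 16720).
Verify against each original: 14181 mod 11 = 2, 14181 mod 19 = 7, 14181 mod 16 = 5, 14181 mod 5 = 1.

x ≡ 14181 (mod 16720).


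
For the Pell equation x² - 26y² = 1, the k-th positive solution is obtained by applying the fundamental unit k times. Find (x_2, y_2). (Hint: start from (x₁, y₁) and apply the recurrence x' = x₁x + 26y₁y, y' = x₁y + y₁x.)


Step 1: Find the fundamental solution (x₁, y₁) of x² - 26y² = 1.
  Expand √26 as a continued fraction. a₀ = ⌊√26⌋ = 5; iterate m_{k+1} = d_k·a_k − m_k, d_{k+1} = (26 − m_{k+1}²)/d_k, a_{k+1} = ⌊(a₀ + m_{k+1})/d_{k+1}⌋ (starting m₀ = 0, d₀ = 1), with convergents p_k = a_k·p_{k-1} + p_{k-2}, q_k = a_k·q_{k-1} + q_{k-2} (p₋₁ = 1, q₋₁ = 0):
  k = 0: a₀ = 5; p₀/q₀ = 5/1; p₀² − 26·q₀² = 25 − 26 = -1.
  k = 1: m = 5, d = 1, a = ⌊(5 + 5)/1⌋ = 10; p/q = (10·5 + 1)/(10·1 + 0) = 51/10; p² − 26·q² = 2601 − 2600 = 1.
  The first convergent with p² − 26·q² = 1 gives the fundamental solution (x₁, y₁) = (51, 10).
Step 2: Apply the recurrence (x_{n+1}, y_{n+1}) = (x₁x_n + 26y₁y_n, x₁y_n + y₁x_n) repeatedly.
  From (x_1, y_1) = (51, 10): x_2 = 51·51 + 26·10·10 = 5201; y_2 = 51·10 + 10·51 = 1020.
Step 3: Verify x_2² - 26·y_2² = 27050401 - 27050400 = 1 (should be 1). ✓

(x_1, y_1) = (51, 10); (x_2, y_2) = (5201, 1020).


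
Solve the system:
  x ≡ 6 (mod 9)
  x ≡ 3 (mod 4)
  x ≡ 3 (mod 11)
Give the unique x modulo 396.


Moduli 9, 4, 11 are pairwise coprime; by CRT there is a unique solution modulo M = 9 · 4 · 11 = 396.
Solve pairwise, accumulating the modulus:
  Start with x ≡ 6 (mod 9).
  Combine with x ≡ 3 (mod 4): since gcd(9, 4) = 1, we get a unique residue mod 36.
    Write x = 6 + 9·t and substitute into x ≡ 3 (mod 4): 9·t ≡ 3 − 6 = -3 (mod 4).
    Reduce coefficients mod 4: 1·t ≡ 1 (mod 4).
    So t ≡ 1 (mod 4).
    Then x = 6 + 9·1 = 15, valid modulo lcm(9, 4) = 36: x ≡ 15 (mod 36).
  Combine with x ≡ 3 (mod 11): since gcd(36, 11) = 1, we get a unique residue mod 396.
    Write x = 15 + 36·t and substitute into x ≡ 3 (mod 11): 36·t ≡ 3 − 15 = -12 (mod 11).
    Reduce coefficients mod 11: 3·t ≡ 10 (mod 11).
    The inverse of 3 mod 11 is 4 (since 3·4 = 12 = 1·11 + 1), so t ≡ 4·10 = 40 ≡ 7 (mod 11).
    Then x = 15 + 36·7 = 267, valid modulo lcm(36, 11) = 396: x ≡ 267 (mod 396).
Verify: 267 mod 9 = 6 ✓, 267 mod 4 = 3 ✓, 267 mod 11 = 3 ✓.

x ≡ 267 (mod 396).
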